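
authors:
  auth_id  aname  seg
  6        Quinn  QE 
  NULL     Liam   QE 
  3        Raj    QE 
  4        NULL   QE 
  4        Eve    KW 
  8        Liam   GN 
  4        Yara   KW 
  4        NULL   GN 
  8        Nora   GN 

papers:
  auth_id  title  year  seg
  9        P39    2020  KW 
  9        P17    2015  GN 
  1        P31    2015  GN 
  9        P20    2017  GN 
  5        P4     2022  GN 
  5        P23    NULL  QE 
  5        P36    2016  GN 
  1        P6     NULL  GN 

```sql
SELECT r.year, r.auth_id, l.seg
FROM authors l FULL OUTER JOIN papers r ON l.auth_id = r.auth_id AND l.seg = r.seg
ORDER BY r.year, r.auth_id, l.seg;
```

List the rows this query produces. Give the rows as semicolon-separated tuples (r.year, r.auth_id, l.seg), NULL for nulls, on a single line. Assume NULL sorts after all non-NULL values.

FULL OUTER JOIN keeps every row from both sides; unmatched rows get NULL for the other side's columns.
Matching on l.auth_id = r.auth_id AND l.seg = r.seg. A NULL in a compared column never satisfies the condition.
Matched pairs: 0; unmatched l rows kept: 9; unmatched r rows kept: 8.

(2015, 1, NULL); (2015, 9, NULL); (2016, 5, NULL); (2017, 9, NULL); (2020, 9, NULL); (2022, 5, NULL); (NULL, 1, NULL); (NULL, 5, NULL); (NULL, NULL, GN); (NULL, NULL, GN); (NULL, NULL, GN); (NULL, NULL, KW); (NULL, NULL, KW); (NULL, NULL, QE); (NULL, NULL, QE); (NULL, NULL, QE); (NULL, NULL, QE)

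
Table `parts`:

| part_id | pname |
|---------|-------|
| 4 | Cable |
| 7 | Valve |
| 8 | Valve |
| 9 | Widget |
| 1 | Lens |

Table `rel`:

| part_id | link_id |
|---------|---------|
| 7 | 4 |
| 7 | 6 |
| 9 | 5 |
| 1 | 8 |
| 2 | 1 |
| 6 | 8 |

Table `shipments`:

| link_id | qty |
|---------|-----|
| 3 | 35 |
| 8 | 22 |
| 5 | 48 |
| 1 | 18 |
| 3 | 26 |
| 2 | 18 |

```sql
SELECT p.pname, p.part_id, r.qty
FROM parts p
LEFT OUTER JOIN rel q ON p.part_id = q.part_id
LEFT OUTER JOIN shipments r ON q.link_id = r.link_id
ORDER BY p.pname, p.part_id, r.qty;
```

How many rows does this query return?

6

Joins associate left-to-right: parts LEFT JOIN rel on part_id gives 6 intermediate row(s).
Then LEFT JOIN `shipments r` on link_id: each of those 6 rows is kept; rows whose q.link_id has no match in r get NULL for r's columns.
Result: 6 row(s).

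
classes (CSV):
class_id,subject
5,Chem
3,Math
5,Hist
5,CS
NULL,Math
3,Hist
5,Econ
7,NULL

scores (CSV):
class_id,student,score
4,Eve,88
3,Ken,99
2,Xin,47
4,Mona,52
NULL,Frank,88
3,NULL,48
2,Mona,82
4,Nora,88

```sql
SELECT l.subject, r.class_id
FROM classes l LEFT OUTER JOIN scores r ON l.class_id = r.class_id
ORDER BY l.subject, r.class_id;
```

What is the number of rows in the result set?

LEFT JOIN keeps every row from `classes`; unmatched rows get NULL for `scores`'s columns.
Matching on l.class_id = r.class_id. A NULL in a compared column never satisfies the condition.
- l (class_id=5) has no partner → padded with NULL.
- l (class_id=3) pairs with 2 row(s) of r.
- l (class_id=5) has no partner → padded with NULL.
- l (class_id=5) has no partner → padded with NULL.
- l (class_id=NULL) has no partner → padded with NULL.
- l (class_id=3) pairs with 2 row(s) of r.
- l (class_id=5) has no partner → padded with NULL.
- l (class_id=7) has no partner → padded with NULL.
Total: 4 matched + 6 padded = 10 rows.

10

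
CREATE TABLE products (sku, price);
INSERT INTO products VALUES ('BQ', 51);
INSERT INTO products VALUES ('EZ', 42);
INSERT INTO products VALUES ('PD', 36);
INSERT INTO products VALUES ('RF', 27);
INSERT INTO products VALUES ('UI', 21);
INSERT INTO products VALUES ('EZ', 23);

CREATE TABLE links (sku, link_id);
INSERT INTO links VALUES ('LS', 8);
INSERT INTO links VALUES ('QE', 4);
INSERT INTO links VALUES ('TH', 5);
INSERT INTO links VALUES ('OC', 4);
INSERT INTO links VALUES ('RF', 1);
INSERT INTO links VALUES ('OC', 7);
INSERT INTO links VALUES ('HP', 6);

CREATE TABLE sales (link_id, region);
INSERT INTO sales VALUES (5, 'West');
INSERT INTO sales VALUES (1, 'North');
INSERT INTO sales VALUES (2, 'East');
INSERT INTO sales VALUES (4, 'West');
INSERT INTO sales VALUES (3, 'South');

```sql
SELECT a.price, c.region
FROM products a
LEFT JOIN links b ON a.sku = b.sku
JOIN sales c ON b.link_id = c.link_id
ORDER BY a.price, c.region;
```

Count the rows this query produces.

Joins associate left-to-right: products LEFT JOIN links on sku gives 6 intermediate row(s).
Then INNER JOIN `sales c` on link_id: keep only rows whose b.link_id appears in c.
Result: 1 row(s).

1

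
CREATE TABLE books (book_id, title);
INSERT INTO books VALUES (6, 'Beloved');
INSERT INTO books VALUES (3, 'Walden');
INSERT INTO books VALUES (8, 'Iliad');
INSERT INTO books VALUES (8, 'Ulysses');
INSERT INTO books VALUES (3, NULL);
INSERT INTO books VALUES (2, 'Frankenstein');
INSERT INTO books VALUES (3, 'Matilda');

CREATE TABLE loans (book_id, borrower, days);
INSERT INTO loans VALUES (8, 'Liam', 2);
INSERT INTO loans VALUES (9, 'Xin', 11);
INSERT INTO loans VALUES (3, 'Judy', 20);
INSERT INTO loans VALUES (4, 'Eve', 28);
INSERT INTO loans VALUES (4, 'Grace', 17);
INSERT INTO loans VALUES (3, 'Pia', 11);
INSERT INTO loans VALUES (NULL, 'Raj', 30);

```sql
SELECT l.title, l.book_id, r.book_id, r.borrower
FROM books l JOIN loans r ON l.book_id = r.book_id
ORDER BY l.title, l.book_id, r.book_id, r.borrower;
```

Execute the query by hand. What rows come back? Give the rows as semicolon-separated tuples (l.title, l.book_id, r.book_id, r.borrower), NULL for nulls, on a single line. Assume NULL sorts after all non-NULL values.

INNER JOIN keeps only pairs where the ON condition holds.
Matching on l.book_id = r.book_id. A NULL in a compared column never satisfies the condition.
Matched pairs: 8.

(Iliad, 8, 8, Liam); (Matilda, 3, 3, Judy); (Matilda, 3, 3, Pia); (Ulysses, 8, 8, Liam); (Walden, 3, 3, Judy); (Walden, 3, 3, Pia); (NULL, 3, 3, Judy); (NULL, 3, 3, Pia)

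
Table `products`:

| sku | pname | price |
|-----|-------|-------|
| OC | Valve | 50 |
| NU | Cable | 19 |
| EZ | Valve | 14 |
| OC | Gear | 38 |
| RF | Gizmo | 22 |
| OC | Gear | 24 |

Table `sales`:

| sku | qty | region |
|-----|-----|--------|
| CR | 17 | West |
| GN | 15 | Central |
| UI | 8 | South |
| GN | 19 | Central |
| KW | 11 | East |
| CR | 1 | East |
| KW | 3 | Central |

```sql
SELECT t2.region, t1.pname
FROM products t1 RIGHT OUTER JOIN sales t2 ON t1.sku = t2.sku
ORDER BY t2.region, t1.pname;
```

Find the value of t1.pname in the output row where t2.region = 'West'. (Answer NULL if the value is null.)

NULL

RIGHT JOIN keeps every row from `sales`; unmatched rows get NULL for `products`'s columns.
Matching on t1.sku = t2.sku.
- t1 (sku=OC) has no partner in t2.
- t1 (sku=NU) has no partner in t2.
- t1 (sku=EZ) has no partner in t2.
- t1 (sku=OC) has no partner in t2.
- t1 (sku=RF) has no partner in t2.
- t1 (sku=OC) has no partner in t2.
- plus 7 unmatched t2 row(s), each kept with NULL t1 columns.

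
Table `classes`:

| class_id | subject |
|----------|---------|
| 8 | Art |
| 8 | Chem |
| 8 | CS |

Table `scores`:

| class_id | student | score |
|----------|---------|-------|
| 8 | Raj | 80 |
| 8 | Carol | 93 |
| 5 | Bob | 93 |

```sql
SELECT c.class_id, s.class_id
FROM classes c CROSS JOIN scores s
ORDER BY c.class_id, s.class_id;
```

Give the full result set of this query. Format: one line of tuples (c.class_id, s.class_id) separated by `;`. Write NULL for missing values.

(8, 5); (8, 5); (8, 5); (8, 8); (8, 8); (8, 8); (8, 8); (8, 8); (8, 8)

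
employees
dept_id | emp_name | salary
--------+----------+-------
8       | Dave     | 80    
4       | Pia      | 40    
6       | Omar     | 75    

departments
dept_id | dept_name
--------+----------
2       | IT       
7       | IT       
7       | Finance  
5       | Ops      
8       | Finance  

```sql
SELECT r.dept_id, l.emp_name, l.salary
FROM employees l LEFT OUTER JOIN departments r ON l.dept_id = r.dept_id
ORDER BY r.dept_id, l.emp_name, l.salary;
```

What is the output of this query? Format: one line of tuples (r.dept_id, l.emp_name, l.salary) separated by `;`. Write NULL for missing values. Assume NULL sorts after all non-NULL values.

LEFT JOIN keeps every row from `employees`; unmatched rows get NULL for `departments`'s columns.
Matching on l.dept_id = r.dept_id.
Matched pairs: 1; unmatched l rows kept: 2.

(8, Dave, 80); (NULL, Omar, 75); (NULL, Pia, 40)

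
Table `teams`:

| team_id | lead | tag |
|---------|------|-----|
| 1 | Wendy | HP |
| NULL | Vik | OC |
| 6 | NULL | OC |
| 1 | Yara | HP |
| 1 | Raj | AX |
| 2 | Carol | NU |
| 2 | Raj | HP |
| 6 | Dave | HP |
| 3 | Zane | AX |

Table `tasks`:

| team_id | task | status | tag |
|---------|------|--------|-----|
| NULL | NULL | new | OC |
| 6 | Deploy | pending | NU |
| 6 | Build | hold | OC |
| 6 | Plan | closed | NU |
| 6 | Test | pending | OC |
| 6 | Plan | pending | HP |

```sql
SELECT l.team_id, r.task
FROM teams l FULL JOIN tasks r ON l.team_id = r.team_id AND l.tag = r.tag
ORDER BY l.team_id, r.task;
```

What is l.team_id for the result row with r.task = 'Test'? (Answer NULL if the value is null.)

6

FULL OUTER JOIN keeps every row from both sides; unmatched rows get NULL for the other side's columns.
Matching on l.team_id = r.team_id AND l.tag = r.tag. A NULL in a compared column never satisfies the condition.
Matched pairs: 3; unmatched l rows kept: 7; unmatched r rows kept: 3.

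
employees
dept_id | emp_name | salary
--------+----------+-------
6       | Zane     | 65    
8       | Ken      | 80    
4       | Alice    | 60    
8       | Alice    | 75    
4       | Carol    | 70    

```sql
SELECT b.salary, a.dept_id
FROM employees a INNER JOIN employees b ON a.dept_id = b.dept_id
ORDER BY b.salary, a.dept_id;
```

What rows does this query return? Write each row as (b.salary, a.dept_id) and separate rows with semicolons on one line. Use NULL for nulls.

INNER JOIN keeps only pairs where the ON condition holds.
Matching on a.dept_id = b.dept_id.
- dept_id=6: 1 matching b row(s), so 1 row(s) emitted.
- dept_id=8: 2 matching b row(s), so 2 row(s) emitted.
- dept_id=4: 2 matching b row(s), so 2 row(s) emitted.
- dept_id=8: 2 matching b row(s), so 2 row(s) emitted.
- dept_id=4: 2 matching b row(s), so 2 row(s) emitted.
After projecting and ordering:
b.salary | a.dept_id
60 | 4
60 | 4
65 | 6
70 | 4
70 | 4
75 | 8
75 | 8
80 | 8
80 | 8

(60, 4); (60, 4); (65, 6); (70, 4); (70, 4); (75, 8); (75, 8); (80, 8); (80, 8)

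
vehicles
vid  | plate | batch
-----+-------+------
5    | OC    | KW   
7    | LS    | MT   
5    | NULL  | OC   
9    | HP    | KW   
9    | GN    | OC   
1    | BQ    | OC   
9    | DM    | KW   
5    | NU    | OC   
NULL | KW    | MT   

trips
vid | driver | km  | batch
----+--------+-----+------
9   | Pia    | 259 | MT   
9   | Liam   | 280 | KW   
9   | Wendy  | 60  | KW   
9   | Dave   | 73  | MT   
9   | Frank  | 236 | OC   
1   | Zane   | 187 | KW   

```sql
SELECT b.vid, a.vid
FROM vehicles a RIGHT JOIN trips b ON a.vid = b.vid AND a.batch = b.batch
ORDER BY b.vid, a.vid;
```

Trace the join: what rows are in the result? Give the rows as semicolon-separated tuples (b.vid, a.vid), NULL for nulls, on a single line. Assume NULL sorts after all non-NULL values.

RIGHT JOIN keeps every row from `trips`; unmatched rows get NULL for `vehicles`'s columns.
Matching on a.vid = b.vid AND a.batch = b.batch. A NULL in a compared column never satisfies the condition.
- vid=5, batch=KW: no matching b row.
- vid=7, batch=MT: no matching b row.
- vid=5, batch=OC: no matching b row.
- vid=9, batch=KW: 2 matching b row(s), so 2 row(s) emitted.
- vid=9, batch=OC: 1 matching b row(s), so 1 row(s) emitted.
- vid=1, batch=OC: no matching b row.
- vid=9, batch=KW: 2 matching b row(s), so 2 row(s) emitted.
- vid=5, batch=OC: no matching b row.
- vid=NULL, batch=MT: no matching b row.
- 3 b row(s) had no a match → kept, a columns NULL.
After projecting and ordering:
b.vid | a.vid
1 | NULL
9 | 9
9 | 9
9 | 9
9 | 9
9 | 9
9 | NULL
9 | NULL

(1, NULL); (9, 9); (9, 9); (9, 9); (9, 9); (9, 9); (9, NULL); (9, NULL)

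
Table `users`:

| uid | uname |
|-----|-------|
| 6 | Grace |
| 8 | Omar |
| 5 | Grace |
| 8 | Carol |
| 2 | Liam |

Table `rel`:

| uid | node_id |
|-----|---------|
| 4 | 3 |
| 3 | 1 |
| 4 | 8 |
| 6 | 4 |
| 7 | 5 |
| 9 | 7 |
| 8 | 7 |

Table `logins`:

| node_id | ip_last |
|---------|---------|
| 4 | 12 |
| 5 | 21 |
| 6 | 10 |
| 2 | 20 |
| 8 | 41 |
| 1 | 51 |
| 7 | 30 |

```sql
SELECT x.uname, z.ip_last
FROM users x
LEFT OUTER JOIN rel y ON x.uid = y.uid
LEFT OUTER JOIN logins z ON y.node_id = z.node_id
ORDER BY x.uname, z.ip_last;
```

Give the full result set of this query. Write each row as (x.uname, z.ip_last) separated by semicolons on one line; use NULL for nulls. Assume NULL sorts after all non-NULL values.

(Carol, 30); (Grace, 12); (Grace, NULL); (Liam, NULL); (Omar, 30)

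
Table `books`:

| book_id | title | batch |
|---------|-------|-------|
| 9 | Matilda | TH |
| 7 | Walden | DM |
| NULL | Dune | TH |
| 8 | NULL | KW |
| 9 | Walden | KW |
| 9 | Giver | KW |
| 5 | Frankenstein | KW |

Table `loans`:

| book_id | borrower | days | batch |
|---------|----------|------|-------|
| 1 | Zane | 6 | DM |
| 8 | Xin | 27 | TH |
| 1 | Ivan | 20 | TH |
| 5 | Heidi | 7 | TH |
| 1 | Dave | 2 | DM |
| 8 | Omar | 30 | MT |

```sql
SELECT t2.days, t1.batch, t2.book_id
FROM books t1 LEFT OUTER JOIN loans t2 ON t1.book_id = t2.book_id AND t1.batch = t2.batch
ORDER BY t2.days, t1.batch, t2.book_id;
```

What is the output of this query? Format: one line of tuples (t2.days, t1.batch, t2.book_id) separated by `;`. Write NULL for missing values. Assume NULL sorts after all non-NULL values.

LEFT JOIN keeps every row from `books`; unmatched rows get NULL for `loans`'s columns.
Matching on t1.book_id = t2.book_id AND t1.batch = t2.batch. A NULL in a compared column never satisfies the condition.
- book_id=9, batch=TH: no t2 row matches, row kept with t2 columns NULL.
- book_id=7, batch=DM: no t2 row matches, row kept with t2 columns NULL.
- book_id=NULL, batch=TH: no t2 row matches, row kept with t2 columns NULL.
- book_id=8, batch=KW: no t2 row matches, row kept with t2 columns NULL.
- book_id=9, batch=KW: no t2 row matches, row kept with t2 columns NULL.
- book_id=9, batch=KW: no t2 row matches, row kept with t2 columns NULL.
- book_id=5, batch=KW: no t2 row matches, row kept with t2 columns NULL.
After projecting and ordering:
t2.days | t1.batch | t2.book_id
NULL | DM | NULL
NULL | KW | NULL
NULL | KW | NULL
NULL | KW | NULL
NULL | KW | NULL
NULL | TH | NULL
NULL | TH | NULL

(NULL, DM, NULL); (NULL, KW, NULL); (NULL, KW, NULL); (NULL, KW, NULL); (NULL, KW, NULL); (NULL, TH, NULL); (NULL, TH, NULL)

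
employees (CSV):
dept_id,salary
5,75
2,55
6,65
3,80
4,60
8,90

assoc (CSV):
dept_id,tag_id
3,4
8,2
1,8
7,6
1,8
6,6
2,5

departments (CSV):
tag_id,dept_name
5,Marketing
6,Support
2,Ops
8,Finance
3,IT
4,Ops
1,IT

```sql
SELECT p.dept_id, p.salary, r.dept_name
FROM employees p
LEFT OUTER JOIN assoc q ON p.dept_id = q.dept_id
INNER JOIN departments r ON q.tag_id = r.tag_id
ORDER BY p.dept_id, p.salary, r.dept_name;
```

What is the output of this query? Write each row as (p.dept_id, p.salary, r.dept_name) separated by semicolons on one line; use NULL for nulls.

(2, 55, Marketing); (3, 80, Ops); (6, 65, Support); (8, 90, Ops)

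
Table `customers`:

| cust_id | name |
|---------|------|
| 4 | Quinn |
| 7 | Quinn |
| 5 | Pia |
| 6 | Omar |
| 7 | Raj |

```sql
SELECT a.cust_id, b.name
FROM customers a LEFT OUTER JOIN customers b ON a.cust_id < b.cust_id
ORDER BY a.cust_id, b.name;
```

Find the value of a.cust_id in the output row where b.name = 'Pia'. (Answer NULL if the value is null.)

4

LEFT JOIN keeps every row from `customers a`; unmatched rows get NULL for `customers b`'s columns.
Matching on a.cust_id < b.cust_id.
- a[0] cust_id=4 → 4 match(es) in b → 4 row(s).
- a[1] cust_id=7 → no match; kept with NULLs on the b side.
- a[2] cust_id=5 → 3 match(es) in b → 3 row(s).
- a[3] cust_id=6 → 2 match(es) in b → 2 row(s).
- a[4] cust_id=7 → no match; kept with NULLs on the b side.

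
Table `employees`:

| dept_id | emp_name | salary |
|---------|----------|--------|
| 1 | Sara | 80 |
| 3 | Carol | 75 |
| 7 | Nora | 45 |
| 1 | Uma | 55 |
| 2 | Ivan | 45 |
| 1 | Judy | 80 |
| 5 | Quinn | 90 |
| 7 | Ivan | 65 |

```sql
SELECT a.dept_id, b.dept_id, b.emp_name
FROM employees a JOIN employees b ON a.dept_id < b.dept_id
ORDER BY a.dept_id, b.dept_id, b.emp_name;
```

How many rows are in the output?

24

INNER JOIN keeps only pairs where the ON condition holds.
Matching on a.dept_id < b.dept_id.
- a row (dept_id=1): matches 5 b row(s) → 5 output row(s).
- a row (dept_id=3): matches 3 b row(s) → 3 output row(s).
- a row (dept_id=7): no match → dropped.
- a row (dept_id=1): matches 5 b row(s) → 5 output row(s).
- a row (dept_id=2): matches 4 b row(s) → 4 output row(s).
- a row (dept_id=1): matches 5 b row(s) → 5 output row(s).
- a row (dept_id=5): matches 2 b row(s) → 2 output row(s).
- a row (dept_id=7): no match → dropped.
Total: 24 rows.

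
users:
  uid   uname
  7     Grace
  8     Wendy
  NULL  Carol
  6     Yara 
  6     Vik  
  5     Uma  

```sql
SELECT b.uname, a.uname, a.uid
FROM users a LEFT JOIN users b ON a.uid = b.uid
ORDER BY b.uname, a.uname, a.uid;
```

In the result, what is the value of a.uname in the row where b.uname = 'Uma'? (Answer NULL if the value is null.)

LEFT JOIN keeps every row from `users a`; unmatched rows get NULL for `users b`'s columns.
Matching on a.uid = b.uid. A NULL in a compared column never satisfies the condition.
- a row (uid=7): matches 1 b row(s) → 1 output row(s).
- a row (uid=8): matches 1 b row(s) → 1 output row(s).
- a row (uid=NULL): no match → kept, b columns NULL.
- a row (uid=6): matches 2 b row(s) → 2 output row(s).
- a row (uid=6): matches 2 b row(s) → 2 output row(s).
- a row (uid=5): matches 1 b row(s) → 1 output row(s).

Uma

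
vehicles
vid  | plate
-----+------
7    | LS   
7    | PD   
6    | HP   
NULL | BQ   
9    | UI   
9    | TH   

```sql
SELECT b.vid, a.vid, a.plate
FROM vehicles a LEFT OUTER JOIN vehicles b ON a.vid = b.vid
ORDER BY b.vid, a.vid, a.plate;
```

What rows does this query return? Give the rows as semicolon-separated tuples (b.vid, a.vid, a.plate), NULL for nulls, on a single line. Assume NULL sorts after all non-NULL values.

(6, 6, HP); (7, 7, LS); (7, 7, LS); (7, 7, PD); (7, 7, PD); (9, 9, TH); (9, 9, TH); (9, 9, UI); (9, 9, UI); (NULL, NULL, BQ)

LEFT JOIN keeps every row from `vehicles a`; unmatched rows get NULL for `vehicles b`'s columns.
Matching on a.vid = b.vid. A NULL in a compared column never satisfies the condition.
- a (vid=7) pairs with 2 row(s) of b.
- a (vid=7) pairs with 2 row(s) of b.
- a (vid=6) pairs with 1 row(s) of b.
- a (vid=NULL) has no partner → padded with NULL.
- a (vid=9) pairs with 2 row(s) of b.
- a (vid=9) pairs with 2 row(s) of b.
After projecting and ordering:
b.vid | a.vid | a.plate
6 | 6 | HP
7 | 7 | LS
7 | 7 | LS
7 | 7 | PD
7 | 7 | PD
9 | 9 | TH
9 | 9 | TH
9 | 9 | UI
9 | 9 | UI
NULL | NULL | BQ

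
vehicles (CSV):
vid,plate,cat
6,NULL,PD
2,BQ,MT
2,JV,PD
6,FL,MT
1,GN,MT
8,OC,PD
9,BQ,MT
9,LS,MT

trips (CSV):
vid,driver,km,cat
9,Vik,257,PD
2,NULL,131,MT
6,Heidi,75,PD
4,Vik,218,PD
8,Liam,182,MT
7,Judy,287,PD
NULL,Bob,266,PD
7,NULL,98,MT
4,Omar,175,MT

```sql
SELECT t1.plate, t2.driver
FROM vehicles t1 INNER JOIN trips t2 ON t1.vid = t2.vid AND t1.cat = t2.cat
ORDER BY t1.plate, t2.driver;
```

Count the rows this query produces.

2

INNER JOIN keeps only pairs where the ON condition holds.
Matching on t1.vid = t2.vid AND t1.cat = t2.cat. A NULL in a compared column never satisfies the condition.
- t1 row (vid=6, cat=PD): matches 1 t2 row(s) → 1 output row(s).
- t1 row (vid=2, cat=MT): matches 1 t2 row(s) → 1 output row(s).
- t1 row (vid=2, cat=PD): no match → dropped.
- t1 row (vid=6, cat=MT): no match → dropped.
- t1 row (vid=1, cat=MT): no match → dropped.
- t1 row (vid=8, cat=PD): no match → dropped.
- t1 row (vid=9, cat=MT): no match → dropped.
- t1 row (vid=9, cat=MT): no match → dropped.
Total: 2 rows.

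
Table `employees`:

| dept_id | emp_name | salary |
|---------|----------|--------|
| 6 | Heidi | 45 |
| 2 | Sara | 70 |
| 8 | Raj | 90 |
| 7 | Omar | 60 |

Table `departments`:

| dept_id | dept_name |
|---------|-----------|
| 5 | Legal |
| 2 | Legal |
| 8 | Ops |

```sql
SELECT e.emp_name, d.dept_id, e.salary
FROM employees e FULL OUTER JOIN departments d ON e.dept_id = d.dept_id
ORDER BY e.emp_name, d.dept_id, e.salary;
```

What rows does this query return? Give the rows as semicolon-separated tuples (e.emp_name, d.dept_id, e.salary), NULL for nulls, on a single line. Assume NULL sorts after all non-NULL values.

FULL OUTER JOIN keeps every row from both sides; unmatched rows get NULL for the other side's columns.
Matching on e.dept_id = d.dept_id.
- dept_id=6: no d row matches, row kept with d columns NULL.
- dept_id=2: 1 matching d row(s), so 1 row(s) emitted.
- dept_id=8: 1 matching d row(s), so 1 row(s) emitted.
- dept_id=7: no d row matches, row kept with d columns NULL.
- 1 row(s) from d found no e partner → padded with NULL.
After projecting and ordering:
e.emp_name | d.dept_id | e.salary
Heidi | NULL | 45
Omar | NULL | 60
Raj | 8 | 90
Sara | 2 | 70
NULL | 5 | NULL

(Heidi, NULL, 45); (Omar, NULL, 60); (Raj, 8, 90); (Sara, 2, 70); (NULL, 5, NULL)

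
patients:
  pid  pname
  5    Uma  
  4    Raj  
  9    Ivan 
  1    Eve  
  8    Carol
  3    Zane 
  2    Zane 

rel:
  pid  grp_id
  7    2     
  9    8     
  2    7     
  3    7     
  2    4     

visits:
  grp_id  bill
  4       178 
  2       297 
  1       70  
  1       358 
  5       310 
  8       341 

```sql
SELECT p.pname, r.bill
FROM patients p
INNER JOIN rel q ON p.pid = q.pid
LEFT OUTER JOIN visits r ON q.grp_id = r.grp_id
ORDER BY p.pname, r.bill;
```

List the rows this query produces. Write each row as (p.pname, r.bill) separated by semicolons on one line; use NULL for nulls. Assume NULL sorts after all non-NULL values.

Evaluate left to right. First `patients p INNER JOIN rel q` on pid: 4 row(s).
Then LEFT JOIN `visits r` on grp_id: each of those 4 rows is kept; rows whose q.grp_id has no match in r get NULL for r's columns.

(Ivan, 341); (Zane, 178); (Zane, NULL); (Zane, NULL)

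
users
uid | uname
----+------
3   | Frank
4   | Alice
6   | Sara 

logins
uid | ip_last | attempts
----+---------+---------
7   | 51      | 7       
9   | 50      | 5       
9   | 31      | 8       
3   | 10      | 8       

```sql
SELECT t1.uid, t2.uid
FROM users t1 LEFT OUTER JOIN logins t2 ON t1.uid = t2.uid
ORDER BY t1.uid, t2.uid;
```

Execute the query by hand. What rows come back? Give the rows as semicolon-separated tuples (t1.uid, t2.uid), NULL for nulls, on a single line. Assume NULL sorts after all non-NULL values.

LEFT JOIN keeps every row from `users`; unmatched rows get NULL for `logins`'s columns.
Matching on t1.uid = t2.uid.
- t1 (uid=3) pairs with 1 row(s) of t2.
- t1 (uid=4) has no partner → padded with NULL.
- t1 (uid=6) has no partner → padded with NULL.
After projecting and ordering:
t1.uid | t2.uid
3 | 3
4 | NULL
6 | NULL

(3, 3); (4, NULL); (6, NULL)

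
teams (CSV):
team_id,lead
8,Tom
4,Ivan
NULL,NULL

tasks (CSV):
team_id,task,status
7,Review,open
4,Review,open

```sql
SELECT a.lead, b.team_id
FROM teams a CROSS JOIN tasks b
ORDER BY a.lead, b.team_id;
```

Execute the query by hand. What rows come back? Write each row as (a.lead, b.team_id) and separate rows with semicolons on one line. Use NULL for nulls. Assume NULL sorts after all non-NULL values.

(Ivan, 4); (Ivan, 7); (Tom, 4); (Tom, 7); (NULL, 4); (NULL, 7)

CROSS JOIN pairs every row of `teams` with every row of `tasks`: 3 × 2 = 6 rows.
After projecting and ordering:
a.lead | b.team_id
Ivan | 4
Ivan | 7
Tom | 4
Tom | 7
NULL | 4
NULL | 7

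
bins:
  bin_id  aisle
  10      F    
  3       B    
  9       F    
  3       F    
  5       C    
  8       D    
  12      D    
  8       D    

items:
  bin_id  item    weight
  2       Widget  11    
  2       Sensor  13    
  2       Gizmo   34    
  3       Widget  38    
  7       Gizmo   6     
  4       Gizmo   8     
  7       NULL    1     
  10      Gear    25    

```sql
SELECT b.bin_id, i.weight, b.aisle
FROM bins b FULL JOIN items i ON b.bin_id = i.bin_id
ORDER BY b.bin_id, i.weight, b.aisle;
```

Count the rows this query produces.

FULL OUTER JOIN keeps every row from both sides; unmatched rows get NULL for the other side's columns.
Matching on b.bin_id = i.bin_id.
- b row (bin_id=10): matches 1 i row(s) → 1 output row(s).
- b row (bin_id=3): matches 1 i row(s) → 1 output row(s).
- b row (bin_id=9): no match → kept, i columns NULL.
- b row (bin_id=3): matches 1 i row(s) → 1 output row(s).
- b row (bin_id=5): no match → kept, i columns NULL.
- b row (bin_id=8): no match → kept, i columns NULL.
- b row (bin_id=12): no match → kept, i columns NULL.
- b row (bin_id=8): no match → kept, i columns NULL.
- 6 row(s) from i found no b partner → padded with NULL.
Total: 3 matched + 11 padded = 14 rows.

14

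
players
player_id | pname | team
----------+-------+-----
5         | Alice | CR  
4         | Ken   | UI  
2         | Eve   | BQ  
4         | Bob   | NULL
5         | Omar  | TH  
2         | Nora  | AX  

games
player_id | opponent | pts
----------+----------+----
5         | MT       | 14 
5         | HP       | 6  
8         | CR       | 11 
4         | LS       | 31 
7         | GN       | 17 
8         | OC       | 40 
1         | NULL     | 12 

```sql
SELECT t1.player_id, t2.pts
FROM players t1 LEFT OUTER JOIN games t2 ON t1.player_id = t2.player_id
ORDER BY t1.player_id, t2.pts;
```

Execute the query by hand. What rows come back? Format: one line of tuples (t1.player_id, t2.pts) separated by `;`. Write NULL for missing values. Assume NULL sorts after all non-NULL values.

(2, NULL); (2, NULL); (4, 31); (4, 31); (5, 6); (5, 6); (5, 14); (5, 14)

LEFT JOIN keeps every row from `players`; unmatched rows get NULL for `games`'s columns.
Matching on t1.player_id = t2.player_id.
Matched pairs: 6; unmatched t1 rows kept: 2.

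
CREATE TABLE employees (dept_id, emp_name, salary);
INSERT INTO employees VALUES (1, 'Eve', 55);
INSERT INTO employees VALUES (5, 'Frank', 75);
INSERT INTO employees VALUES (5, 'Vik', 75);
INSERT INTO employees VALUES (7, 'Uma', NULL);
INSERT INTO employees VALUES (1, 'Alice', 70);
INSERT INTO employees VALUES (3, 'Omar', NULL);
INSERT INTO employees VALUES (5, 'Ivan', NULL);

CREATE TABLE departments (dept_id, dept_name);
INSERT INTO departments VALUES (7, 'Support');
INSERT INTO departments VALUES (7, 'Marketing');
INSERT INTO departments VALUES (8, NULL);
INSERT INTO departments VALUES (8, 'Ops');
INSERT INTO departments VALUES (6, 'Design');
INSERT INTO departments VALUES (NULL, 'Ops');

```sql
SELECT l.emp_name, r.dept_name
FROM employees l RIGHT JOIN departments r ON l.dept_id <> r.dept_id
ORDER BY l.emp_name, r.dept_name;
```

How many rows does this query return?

34

RIGHT JOIN keeps every row from `departments`; unmatched rows get NULL for `employees`'s columns.
Matching on l.dept_id <> r.dept_id. A NULL in a compared column never satisfies the condition.
- l[0] dept_id=1 → 5 match(es) in r → 5 row(s).
- l[1] dept_id=5 → 5 match(es) in r → 5 row(s).
- l[2] dept_id=5 → 5 match(es) in r → 5 row(s).
- l[3] dept_id=7 → 3 match(es) in r → 3 row(s).
- l[4] dept_id=1 → 5 match(es) in r → 5 row(s).
- l[5] dept_id=3 → 5 match(es) in r → 5 row(s).
- l[6] dept_id=5 → 5 match(es) in r → 5 row(s).
- 1 row(s) from r found no l partner → padded with NULL.
Total: 33 matched + 1 padded = 34 rows.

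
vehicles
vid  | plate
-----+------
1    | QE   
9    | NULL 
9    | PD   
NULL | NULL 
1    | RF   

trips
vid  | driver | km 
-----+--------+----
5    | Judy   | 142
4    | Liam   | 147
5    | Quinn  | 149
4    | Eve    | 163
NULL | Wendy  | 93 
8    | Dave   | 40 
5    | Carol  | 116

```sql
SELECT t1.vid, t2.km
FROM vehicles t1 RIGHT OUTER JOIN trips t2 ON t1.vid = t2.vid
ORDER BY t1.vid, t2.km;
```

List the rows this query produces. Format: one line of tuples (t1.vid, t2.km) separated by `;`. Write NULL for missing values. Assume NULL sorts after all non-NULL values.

RIGHT JOIN keeps every row from `trips`; unmatched rows get NULL for `vehicles`'s columns.
Matching on t1.vid = t2.vid. A NULL in a compared column never satisfies the condition.
Matched pairs: 0; unmatched t2 rows kept: 7.

(NULL, 40); (NULL, 93); (NULL, 116); (NULL, 142); (NULL, 147); (NULL, 149); (NULL, 163)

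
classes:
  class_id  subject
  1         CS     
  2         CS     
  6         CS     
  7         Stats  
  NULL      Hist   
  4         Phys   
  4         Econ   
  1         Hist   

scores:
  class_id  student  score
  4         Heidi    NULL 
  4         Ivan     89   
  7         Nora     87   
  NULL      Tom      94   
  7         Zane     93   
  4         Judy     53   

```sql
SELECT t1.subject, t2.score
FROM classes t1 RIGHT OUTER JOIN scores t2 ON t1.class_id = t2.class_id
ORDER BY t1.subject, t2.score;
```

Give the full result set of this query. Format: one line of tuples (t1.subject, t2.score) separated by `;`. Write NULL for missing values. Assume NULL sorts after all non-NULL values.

RIGHT JOIN keeps every row from `scores`; unmatched rows get NULL for `classes`'s columns.
Matching on t1.class_id = t2.class_id. A NULL in a compared column never satisfies the condition.
- t1 (class_id=1) has no partner in t2.
- t1 (class_id=2) has no partner in t2.
- t1 (class_id=6) has no partner in t2.
- t1 (class_id=7) pairs with 2 row(s) of t2.
- t1 (class_id=NULL) has no partner in t2.
- t1 (class_id=4) pairs with 3 row(s) of t2.
- t1 (class_id=4) pairs with 3 row(s) of t2.
- t1 (class_id=1) has no partner in t2.
- plus 1 unmatched t2 row(s), each kept with NULL t1 columns.
After projecting and ordering:
t1.subject | t2.score
Econ | 53
Econ | 89
Econ | NULL
Phys | 53
Phys | 89
Phys | NULL
Stats | 87
Stats | 93
NULL | 94

(Econ, 53); (Econ, 89); (Econ, NULL); (Phys, 53); (Phys, 89); (Phys, NULL); (Stats, 87); (Stats, 93); (NULL, 94)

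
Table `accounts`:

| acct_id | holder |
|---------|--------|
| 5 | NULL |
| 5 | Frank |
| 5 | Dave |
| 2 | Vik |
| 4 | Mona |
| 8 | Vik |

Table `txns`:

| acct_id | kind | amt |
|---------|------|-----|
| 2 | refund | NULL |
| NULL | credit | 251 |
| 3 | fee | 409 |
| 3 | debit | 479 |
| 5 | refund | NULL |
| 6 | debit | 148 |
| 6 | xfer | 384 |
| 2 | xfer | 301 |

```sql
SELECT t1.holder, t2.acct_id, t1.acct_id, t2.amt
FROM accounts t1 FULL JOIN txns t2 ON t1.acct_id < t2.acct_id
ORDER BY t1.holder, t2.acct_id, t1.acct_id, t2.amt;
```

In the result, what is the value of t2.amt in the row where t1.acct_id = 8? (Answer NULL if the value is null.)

FULL OUTER JOIN keeps every row from both sides; unmatched rows get NULL for the other side's columns.
Matching on t1.acct_id < t2.acct_id. A NULL in a compared column never satisfies the condition.
- t1 row (acct_id=5): matches 2 t2 row(s) → 2 output row(s).
- t1 row (acct_id=5): matches 2 t2 row(s) → 2 output row(s).
- t1 row (acct_id=5): matches 2 t2 row(s) → 2 output row(s).
- t1 row (acct_id=2): matches 5 t2 row(s) → 5 output row(s).
- t1 row (acct_id=4): matches 3 t2 row(s) → 3 output row(s).
- t1 row (acct_id=8): no match → kept, t2 columns NULL.
- 3 t2 row(s) had no t1 match → kept, t1 columns NULL.

NULL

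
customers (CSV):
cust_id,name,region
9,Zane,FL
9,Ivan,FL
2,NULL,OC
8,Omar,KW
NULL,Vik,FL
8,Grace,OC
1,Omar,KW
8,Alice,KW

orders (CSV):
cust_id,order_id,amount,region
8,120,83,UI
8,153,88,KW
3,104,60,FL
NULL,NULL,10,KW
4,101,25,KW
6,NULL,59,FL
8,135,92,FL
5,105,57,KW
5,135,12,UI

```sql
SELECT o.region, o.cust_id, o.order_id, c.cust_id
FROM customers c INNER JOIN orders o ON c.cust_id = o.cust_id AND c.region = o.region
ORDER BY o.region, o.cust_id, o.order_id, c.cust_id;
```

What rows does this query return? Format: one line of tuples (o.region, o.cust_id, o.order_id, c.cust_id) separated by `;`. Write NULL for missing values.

(KW, 8, 153, 8); (KW, 8, 153, 8)

INNER JOIN keeps only pairs where the ON condition holds.
Matching on c.cust_id = o.cust_id AND c.region = o.region. A NULL in a compared column never satisfies the condition.
Matched pairs: 2.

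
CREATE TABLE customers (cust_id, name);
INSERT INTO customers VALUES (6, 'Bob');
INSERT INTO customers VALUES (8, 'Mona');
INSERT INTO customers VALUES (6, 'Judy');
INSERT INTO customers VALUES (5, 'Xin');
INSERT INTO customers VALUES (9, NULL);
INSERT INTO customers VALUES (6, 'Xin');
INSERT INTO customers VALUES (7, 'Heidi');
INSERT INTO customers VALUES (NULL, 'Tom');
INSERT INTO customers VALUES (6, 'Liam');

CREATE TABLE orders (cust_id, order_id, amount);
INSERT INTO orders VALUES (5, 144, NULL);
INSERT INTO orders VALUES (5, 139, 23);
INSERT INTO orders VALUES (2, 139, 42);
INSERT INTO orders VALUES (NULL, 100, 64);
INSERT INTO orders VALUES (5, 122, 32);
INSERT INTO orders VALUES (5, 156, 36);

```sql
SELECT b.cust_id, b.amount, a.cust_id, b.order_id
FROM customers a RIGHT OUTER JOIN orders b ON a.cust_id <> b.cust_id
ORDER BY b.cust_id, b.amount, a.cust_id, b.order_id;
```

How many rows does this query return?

RIGHT JOIN keeps every row from `orders`; unmatched rows get NULL for `customers`'s columns.
Matching on a.cust_id <> b.cust_id. A NULL in a compared column never satisfies the condition.
- a row (cust_id=6): matches 5 b row(s) → 5 output row(s).
- a row (cust_id=8): matches 5 b row(s) → 5 output row(s).
- a row (cust_id=6): matches 5 b row(s) → 5 output row(s).
- a row (cust_id=5): matches 1 b row(s) → 1 output row(s).
- a row (cust_id=9): matches 5 b row(s) → 5 output row(s).
- a row (cust_id=6): matches 5 b row(s) → 5 output row(s).
- a row (cust_id=7): matches 5 b row(s) → 5 output row(s).
- a row (cust_id=NULL): no match.
- a row (cust_id=6): matches 5 b row(s) → 5 output row(s).
- plus 1 unmatched b row(s), each kept with NULL a columns.
Total: 36 matched + 1 padded = 37 rows.

37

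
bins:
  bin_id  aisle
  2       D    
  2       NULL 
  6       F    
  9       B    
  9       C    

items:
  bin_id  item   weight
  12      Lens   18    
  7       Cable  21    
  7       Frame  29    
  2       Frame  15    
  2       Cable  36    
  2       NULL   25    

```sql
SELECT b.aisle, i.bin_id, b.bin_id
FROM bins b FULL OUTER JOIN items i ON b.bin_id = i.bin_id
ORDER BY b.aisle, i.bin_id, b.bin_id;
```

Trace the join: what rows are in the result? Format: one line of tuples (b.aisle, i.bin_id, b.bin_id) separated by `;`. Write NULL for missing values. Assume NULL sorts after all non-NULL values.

(B, NULL, 9); (C, NULL, 9); (D, 2, 2); (D, 2, 2); (D, 2, 2); (F, NULL, 6); (NULL, 2, 2); (NULL, 2, 2); (NULL, 2, 2); (NULL, 7, NULL); (NULL, 7, NULL); (NULL, 12, NULL)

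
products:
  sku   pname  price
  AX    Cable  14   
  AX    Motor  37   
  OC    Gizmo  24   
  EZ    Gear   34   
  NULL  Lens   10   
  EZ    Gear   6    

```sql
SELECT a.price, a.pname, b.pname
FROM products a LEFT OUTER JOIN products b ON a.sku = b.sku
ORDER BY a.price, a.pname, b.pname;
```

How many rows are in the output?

10

LEFT JOIN keeps every row from `products a`; unmatched rows get NULL for `products b`'s columns.
Matching on a.sku = b.sku. A NULL in a compared column never satisfies the condition.
- sku=AX: 2 matching b row(s), so 2 row(s) emitted.
- sku=AX: 2 matching b row(s), so 2 row(s) emitted.
- sku=OC: 1 matching b row(s), so 1 row(s) emitted.
- sku=EZ: 2 matching b row(s), so 2 row(s) emitted.
- sku=NULL: no b row matches, row kept with b columns NULL.
- sku=EZ: 2 matching b row(s), so 2 row(s) emitted.
Total: 9 matched + 1 padded = 10 rows.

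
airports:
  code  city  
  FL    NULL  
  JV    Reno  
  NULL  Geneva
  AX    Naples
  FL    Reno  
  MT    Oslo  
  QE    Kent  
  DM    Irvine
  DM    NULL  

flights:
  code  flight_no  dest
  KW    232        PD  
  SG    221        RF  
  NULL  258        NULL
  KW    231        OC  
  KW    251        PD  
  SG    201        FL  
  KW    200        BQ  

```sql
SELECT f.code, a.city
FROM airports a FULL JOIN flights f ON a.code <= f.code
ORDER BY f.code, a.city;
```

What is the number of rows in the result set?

FULL OUTER JOIN keeps every row from both sides; unmatched rows get NULL for the other side's columns.
Matching on a.code <= f.code. A NULL in a compared column never satisfies the condition.
Matched pairs: 40; unmatched a rows kept: 1; unmatched f rows kept: 1.
Total: 40 matched + 2 padded = 42 rows.

42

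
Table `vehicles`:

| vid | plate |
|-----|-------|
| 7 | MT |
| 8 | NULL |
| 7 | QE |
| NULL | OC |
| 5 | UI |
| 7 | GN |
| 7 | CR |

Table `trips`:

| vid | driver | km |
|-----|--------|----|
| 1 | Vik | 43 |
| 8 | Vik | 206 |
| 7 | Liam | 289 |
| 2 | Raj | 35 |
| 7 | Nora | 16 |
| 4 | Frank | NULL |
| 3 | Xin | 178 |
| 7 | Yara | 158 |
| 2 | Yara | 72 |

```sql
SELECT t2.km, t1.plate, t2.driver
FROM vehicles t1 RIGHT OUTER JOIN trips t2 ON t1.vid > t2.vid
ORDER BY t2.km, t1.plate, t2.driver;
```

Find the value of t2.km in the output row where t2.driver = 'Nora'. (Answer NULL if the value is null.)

16

RIGHT JOIN keeps every row from `trips`; unmatched rows get NULL for `vehicles`'s columns.
Matching on t1.vid > t2.vid. A NULL in a compared column never satisfies the condition.
- t1 (vid=7) pairs with 5 row(s) of t2.
- t1 (vid=8) pairs with 8 row(s) of t2.
- t1 (vid=7) pairs with 5 row(s) of t2.
- t1 (vid=NULL) has no partner in t2.
- t1 (vid=5) pairs with 5 row(s) of t2.
- t1 (vid=7) pairs with 5 row(s) of t2.
- t1 (vid=7) pairs with 5 row(s) of t2.
- plus 1 unmatched t2 row(s), each kept with NULL t1 columns.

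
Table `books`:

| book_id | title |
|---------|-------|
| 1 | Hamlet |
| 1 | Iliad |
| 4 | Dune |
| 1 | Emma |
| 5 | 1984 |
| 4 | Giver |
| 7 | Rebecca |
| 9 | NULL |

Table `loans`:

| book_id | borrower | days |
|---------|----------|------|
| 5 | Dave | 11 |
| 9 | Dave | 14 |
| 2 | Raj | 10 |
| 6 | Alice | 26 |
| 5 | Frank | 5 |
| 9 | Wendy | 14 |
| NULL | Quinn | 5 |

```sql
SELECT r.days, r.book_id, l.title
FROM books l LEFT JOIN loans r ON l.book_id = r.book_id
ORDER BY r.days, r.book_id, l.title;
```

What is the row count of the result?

LEFT JOIN keeps every row from `books`; unmatched rows get NULL for `loans`'s columns.
Matching on l.book_id = r.book_id. A NULL in a compared column never satisfies the condition.
Matched pairs: 4; unmatched l rows kept: 6.
Total: 4 matched + 6 padded = 10 rows.

10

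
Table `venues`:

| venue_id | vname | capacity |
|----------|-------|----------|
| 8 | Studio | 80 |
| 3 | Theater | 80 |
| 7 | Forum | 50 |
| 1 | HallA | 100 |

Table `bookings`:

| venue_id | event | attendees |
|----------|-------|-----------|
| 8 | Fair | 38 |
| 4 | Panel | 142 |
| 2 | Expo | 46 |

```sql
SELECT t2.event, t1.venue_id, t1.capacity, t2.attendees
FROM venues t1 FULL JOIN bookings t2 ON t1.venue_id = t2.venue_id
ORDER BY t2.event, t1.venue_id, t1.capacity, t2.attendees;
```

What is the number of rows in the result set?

6

FULL OUTER JOIN keeps every row from both sides; unmatched rows get NULL for the other side's columns.
Matching on t1.venue_id = t2.venue_id.
- t1 (venue_id=8) pairs with 1 row(s) of t2.
- t1 (venue_id=3) has no partner → padded with NULL.
- t1 (venue_id=7) has no partner → padded with NULL.
- t1 (venue_id=1) has no partner → padded with NULL.
- 2 t2 row(s) had no t1 match → kept, t1 columns NULL.
Total: 1 matched + 5 padded = 6 rows.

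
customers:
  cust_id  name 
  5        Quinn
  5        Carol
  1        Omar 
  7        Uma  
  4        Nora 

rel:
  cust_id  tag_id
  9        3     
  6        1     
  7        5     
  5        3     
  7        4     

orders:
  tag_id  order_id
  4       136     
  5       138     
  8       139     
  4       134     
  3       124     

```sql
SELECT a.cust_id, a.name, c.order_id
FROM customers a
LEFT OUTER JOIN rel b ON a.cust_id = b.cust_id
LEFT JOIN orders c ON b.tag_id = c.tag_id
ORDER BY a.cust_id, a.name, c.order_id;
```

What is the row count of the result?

Step 1 — a LEFT JOIN b on cust_id → 6 row(s).
Then LEFT JOIN `orders c` on tag_id: each of those 6 rows is kept; rows whose b.tag_id has no match in c get NULL for c's columns.
Result: 7 row(s).

7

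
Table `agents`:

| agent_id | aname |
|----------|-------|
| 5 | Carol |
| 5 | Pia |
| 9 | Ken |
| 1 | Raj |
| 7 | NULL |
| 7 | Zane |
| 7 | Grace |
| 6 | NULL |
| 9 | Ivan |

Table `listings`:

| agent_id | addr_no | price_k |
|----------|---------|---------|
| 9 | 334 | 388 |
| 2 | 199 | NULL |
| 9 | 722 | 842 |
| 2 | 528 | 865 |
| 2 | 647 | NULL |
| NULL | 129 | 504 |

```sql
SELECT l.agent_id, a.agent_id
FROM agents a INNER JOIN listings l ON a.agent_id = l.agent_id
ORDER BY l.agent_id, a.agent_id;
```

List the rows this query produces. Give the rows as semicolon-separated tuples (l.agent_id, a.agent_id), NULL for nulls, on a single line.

(9, 9); (9, 9); (9, 9); (9, 9)

INNER JOIN keeps only pairs where the ON condition holds.
Matching on a.agent_id = l.agent_id. A NULL in a compared column never satisfies the condition.
Matched pairs: 4.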